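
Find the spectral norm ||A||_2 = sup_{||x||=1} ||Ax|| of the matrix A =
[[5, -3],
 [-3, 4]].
||A||_2 = sqrt((59 + sqrt(2997))/2) ≈ 7.5414 (= sqrt(largest eigenvalue of A^T A))

||A||_2 = sigma_max(A) = sqrt(lambda_max(A^T A)). Form the symmetric matrix M = A^T A =
[[34, -27],
 [-27, 25]].
Its characteristic polynomial (trace, determinant of M give the coefficients) is
  p(λ) = det(λ I - M) = λ^2 - 59λ + 121.
For λ^2 - 59λ + 121 the discriminant is 2997. It is nonnegative but not a perfect square, so the roots are real and irrational: λ = (59 ± sqrt(2997))/2 ≈ 56.8724, 2.1276.
So the eigenvalues of A^T A are ≈ 2.1276, 56.8724 (all ≥ 0, as they must be for A^T A). The largest is λ_max = (59 + sqrt(2997))/2 ≈ 56.8724, hence ||A||_2 = sqrt(λ_max) = sqrt((59 + sqrt(2997))/2) ≈ 7.5414.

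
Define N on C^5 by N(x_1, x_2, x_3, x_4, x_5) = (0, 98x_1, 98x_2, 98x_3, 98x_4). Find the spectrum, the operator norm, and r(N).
sigma(N) = {0}; ||N|| = 98; r(N) = 0. (N is nilpotent with N^5 = 0.)

On C^5, N is a strictly lower-triangular matrix with 98 on the subdiagonal and zeros elsewhere, so its characteristic polynomial is lambda^5 and every eigenvalue is 0: sigma(N) = {0}. For the operator norm, N e_i = 98e_{i+1} for i = 1, ..., 4 and N e_5 = 0, so the singular values of N are 98 (with multiplicity 4) and 0; hence ||N|| = 98. The spectral radius r(N) = max|lambda| = 0. Note ||N|| > r(N) — characteristic of non-normal nilpotent operators. Indeed N^5 = 0.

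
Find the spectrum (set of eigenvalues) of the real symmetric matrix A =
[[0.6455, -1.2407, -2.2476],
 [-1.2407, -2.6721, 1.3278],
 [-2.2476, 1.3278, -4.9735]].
sigma(A) ≈ {-6, -3, 2}

A is real symmetric, so its spectrum consists of real eigenvalues. Expanding the characteristic polynomial of the displayed matrix gives
  det(λ I - A) = p(λ) = λ^3 + (7)λ^2 + (0)λ + (-36).
Solving p(λ) = 0 yields eigenvalues ≈ -6, -3, 2. (A is shown rounded to 4 decimals, so these recover the underlying integer eigenvalues to within that precision.)
Verification: the trace of A = -7 equals the sum of eigenvalues -7, and det(A) ≈ 36.0004 matches the eigenvalue product 36.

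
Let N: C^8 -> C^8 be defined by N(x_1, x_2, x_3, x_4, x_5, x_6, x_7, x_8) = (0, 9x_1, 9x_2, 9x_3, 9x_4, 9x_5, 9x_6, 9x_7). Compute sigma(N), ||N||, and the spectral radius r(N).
sigma(N) = {0}; ||N|| = 9; r(N) = 0. (N is nilpotent with N^8 = 0.)

On C^8, N is a strictly lower-triangular matrix with 9 on the subdiagonal and zeros elsewhere, so its characteristic polynomial is lambda^8 and every eigenvalue is 0: sigma(N) = {0}. For the operator norm, N e_i = 9e_{i+1} for i = 1, ..., 7 and N e_8 = 0, so the singular values of N are 9 (with multiplicity 7) and 0; hence ||N|| = 9. The spectral radius r(N) = max|lambda| = 0. Note ||N|| > r(N) — characteristic of non-normal nilpotent operators. Indeed N^8 = 0.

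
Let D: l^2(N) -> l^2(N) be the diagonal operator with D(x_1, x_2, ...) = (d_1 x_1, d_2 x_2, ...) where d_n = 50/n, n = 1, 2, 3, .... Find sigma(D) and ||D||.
sigma(D) = {50/n : n ≥ 1} ∪ {0}; ||D|| = 50

A bounded diagonal operator on l^2 with diagonal entries d_n has spectrum equal to the closure of {d_n : n ≥ 1}: every d_n is an eigenvalue (with eigenvector e_n), so {d_n} ⊂ sigma(D); the spectrum is closed, so its closure is too; and for lambda not in the closure, (D - lambda I) has bounded inverse (the diagonal entries 1/(d_n - lambda) are bounded). For our sequence d_n = 50/n, n = 1, 2, 3, ...:
  - {d_n} = {50/n : n ≥ 1}; the only limit point is 0
  - closure = {50/n : n ≥ 1} ∪ {0}
For the norm: a diagonal operator has ||D|| = sup_n |d_n|. Here d_n = 50/n is positive and decreasing, so sup_n |d_n| = d_1 = 50. So ||D|| = 50.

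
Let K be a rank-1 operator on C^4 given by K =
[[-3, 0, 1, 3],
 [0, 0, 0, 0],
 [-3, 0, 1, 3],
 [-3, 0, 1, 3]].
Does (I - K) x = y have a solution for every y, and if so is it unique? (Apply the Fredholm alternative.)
(I - K) is singular (det(I - K) = 0, i.e. 1 ∈ sigma(K)). (I - K) x = y is solvable iff y ⊥ ker((I - K)^*) = span{(-3, 0, 1, 3)}, i.e. iff -3y_1 + y_3 + 3y_4 = 0. When solvable, the solutions are x = y + c·(1, 0, 1, 1), c arbitrary (ker(I - K) = span{(1, 0, 1, 1)}, dimension 1).

K has rank 1, so it is an outer product K = u v^T: every row of K is a multiple of one row vector. Reading off the entries, u = (1, 0, 1, 1) and v = (-3, 0, 1, 3) (row i of K equals u_i·v^T). A rank-one matrix u v^T satisfies K u = u (v·u) and kills the (3)-dimensional subspace v^⊥, so its characteristic polynomial is lambda^3 (lambda - v·u) with v·u = tr K = 1. Hence the eigenvalues of I - K are 1 (multiplicity 3) and 1 - (1) = 0, so det(I - K) = 0. (Direct check: I - K =
[[4, 0, -1, -3],
 [0, 1, 0, 0],
 [3, 0, 0, -3],
 [3, 0, -1, -2]]
has determinant 0.) So 1 is an eigenvalue of K and (I - K) is not invertible. The finite-dimensional Fredholm alternative says: either (I - K) is invertible, or ker(I - K) ≠ {0} and then range(I - K) = ker((I - K)^*)^⊥, with dim ker(I - K) = dim ker((I - K)^*). We are in the second case, so we need both kernels. Kernel of I - K: (I - K) u = u - u (v·u) = u - u = 0, so ker(I - K) = span{u} = span{(1, 0, 1, 1)} (it is exactly 1-dimensional because rank(I - K) = 3). Kernel of the adjoint: K is real, so (I - K)^* = I - K^T = I - v u^T, and (I - v u^T) v = v - v (u·v) = 0; hence ker((I - K)^*) = span{v} = span{(-3, 0, 1, 3)}. Therefore (I - K) x = y is solvable iff <y, v> = 0, i.e. iff -3y_1 + y_3 + 3y_4 = 0. When this holds, K y = u (v·y) = 0, so (I - K) y = y and x = y is a particular solution; the full solution set is the line x = y + c·u = y + c·(1, 0, 1, 1), c ∈ C.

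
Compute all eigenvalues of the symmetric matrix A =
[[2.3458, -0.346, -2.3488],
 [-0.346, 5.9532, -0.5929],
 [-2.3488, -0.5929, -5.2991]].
sigma(A) ≈ {-6, 3, 6}

A is real symmetric, so its spectrum consists of real eigenvalues. Expanding the characteristic polynomial of the displayed matrix gives
  det(λ I - A) = p(λ) = λ^3 + (-3)λ^2 + (-36)λ + (107.9989).
Solving p(λ) = 0 yields eigenvalues ≈ -6, 3, 6. (A is shown rounded to 4 decimals, so these recover the underlying integer eigenvalues to within that precision.)
Verification: the trace of A = 3 equals the sum of eigenvalues 3, and det(A) ≈ -107.9989 matches the eigenvalue product -108.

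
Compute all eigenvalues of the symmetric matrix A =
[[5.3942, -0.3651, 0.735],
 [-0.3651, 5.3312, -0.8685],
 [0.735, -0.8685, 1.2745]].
sigma(A) ≈ {1, 5, 6}

A is real symmetric, so its spectrum consists of real eigenvalues. Expanding the characteristic polynomial of the displayed matrix gives
  det(λ I - A) = p(λ) = λ^3 + (-12)λ^2 + (41)λ + (-29.9989).
Solving p(λ) = 0 yields eigenvalues ≈ 1, 5, 6. (A is shown rounded to 4 decimals, so these recover the underlying integer eigenvalues to within that precision.)
Verification: the trace of A = 12 equals the sum of eigenvalues 12, and det(A) ≈ 29.9989 matches the eigenvalue product 30.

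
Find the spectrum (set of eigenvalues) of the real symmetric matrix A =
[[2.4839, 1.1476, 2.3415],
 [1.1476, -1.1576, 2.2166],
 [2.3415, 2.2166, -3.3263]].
sigma(A) ≈ {-5, -1, 4}

A is real symmetric, so its spectrum consists of real eigenvalues. Expanding the characteristic polynomial of the displayed matrix gives
  det(λ I - A) = p(λ) = λ^3 + (2)λ^2 + (-19)λ + (-20).
Solving p(λ) = 0 yields eigenvalues ≈ -5, -1, 4. (A is shown rounded to 4 decimals, so these recover the underlying integer eigenvalues to within that precision.)
Verification: the trace of A = -2 equals the sum of eigenvalues -2, and det(A) ≈ 20.0000 matches the eigenvalue product 20.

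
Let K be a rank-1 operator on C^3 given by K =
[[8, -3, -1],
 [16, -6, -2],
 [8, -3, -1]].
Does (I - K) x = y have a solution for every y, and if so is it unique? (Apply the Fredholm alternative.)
(I - K) is singular (det(I - K) = 0, i.e. 1 ∈ sigma(K)). (I - K) x = y is solvable iff y ⊥ ker((I - K)^*) = span{(8, -3, -1)}, i.e. iff 8y_1 - 3y_2 - y_3 = 0. When solvable, the solutions are x = y + c·(1, 2, 1), c arbitrary (ker(I - K) = span{(1, 2, 1)}, dimension 1).

K has rank 1, so it is an outer product K = u v^T: every row of K is a multiple of one row vector. Reading off the entries, u = (1, 2, 1) and v = (8, -3, -1) (row i of K equals u_i·v^T). A rank-one matrix u v^T satisfies K u = u (v·u) and kills the (2)-dimensional subspace v^⊥, so its characteristic polynomial is lambda^2 (lambda - v·u) with v·u = tr K = 1. Hence the eigenvalues of I - K are 1 (multiplicity 2) and 1 - (1) = 0, so det(I - K) = 0. (Direct check: I - K =
[[-7, 3, 1],
 [-16, 7, 2],
 [-8, 3, 2]]
has determinant 0.) So 1 is an eigenvalue of K and (I - K) is not invertible. The finite-dimensional Fredholm alternative says: either (I - K) is invertible, or ker(I - K) ≠ {0} and then range(I - K) = ker((I - K)^*)^⊥, with dim ker(I - K) = dim ker((I - K)^*). We are in the second case, so we need both kernels. Kernel of I - K: (I - K) u = u - u (v·u) = u - u = 0, so ker(I - K) = span{u} = span{(1, 2, 1)} (it is exactly 1-dimensional because rank(I - K) = 2). Kernel of the adjoint: K is real, so (I - K)^* = I - K^T = I - v u^T, and (I - v u^T) v = v - v (u·v) = 0; hence ker((I - K)^*) = span{v} = span{(8, -3, -1)}. Therefore (I - K) x = y is solvable iff <y, v> = 0, i.e. iff 8y_1 - 3y_2 - y_3 = 0. When this holds, K y = u (v·y) = 0, so (I - K) y = y and x = y is a particular solution; the full solution set is the line x = y + c·u = y + c·(1, 2, 1), c ∈ C.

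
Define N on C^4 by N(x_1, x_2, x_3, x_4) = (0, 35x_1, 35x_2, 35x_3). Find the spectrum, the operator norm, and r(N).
sigma(N) = {0}; ||N|| = 35; r(N) = 0. (N is nilpotent with N^4 = 0.)

On C^4, N is a strictly lower-triangular matrix with 35 on the subdiagonal and zeros elsewhere, so its characteristic polynomial is lambda^4 and every eigenvalue is 0: sigma(N) = {0}. For the operator norm, N e_i = 35e_{i+1} for i = 1, ..., 3 and N e_4 = 0, so the singular values of N are 35 (with multiplicity 3) and 0; hence ||N|| = 35. The spectral radius r(N) = max|lambda| = 0. Note ||N|| > r(N) — characteristic of non-normal nilpotent operators. Indeed N^4 = 0.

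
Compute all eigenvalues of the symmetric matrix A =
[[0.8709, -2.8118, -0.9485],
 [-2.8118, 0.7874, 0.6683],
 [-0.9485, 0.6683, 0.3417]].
sigma(A) ≈ {-2, 0, 4}

A is real symmetric, so its spectrum consists of real eigenvalues. Expanding the characteristic polynomial of the displayed matrix gives
  det(λ I - A) = p(λ) = λ^3 + (-2)λ^2 + (-8)λ + (0).
Solving p(λ) = 0 yields eigenvalues ≈ -2, 0, 4. (A is shown rounded to 4 decimals, so these recover the underlying integer eigenvalues to within that precision.)
Verification: the trace of A = 2 equals the sum of eigenvalues 2, and det(A) ≈ 0.0001 matches the eigenvalue product 0.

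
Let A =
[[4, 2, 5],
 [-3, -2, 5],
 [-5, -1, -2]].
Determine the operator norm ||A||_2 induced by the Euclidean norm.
||A||_2 ≈ 8.4027 (= sqrt(largest eigenvalue of A^T A))

||A||_2 = sigma_max(A) = sqrt(lambda_max(A^T A)). Form the symmetric matrix M = A^T A =
[[50, 19, 15],
 [19, 9, 2],
 [15, 2, 54]].
Its characteristic polynomial (trace, sum of principal 2x2 minors, determinant of M give the coefficients) is
  p(λ) = det(λ I - M) = λ^3 - 113λ^2 + 3046λ - 3721.
No integer candidate from the rational root theorem (±divisors of 3721) is a root, so the roots are irrational. The cubic discriminant is Δ = 6631474849 > 0, so there are three distinct real roots. p(1) = -787 and p(2) = 1927 have opposite signs, so a root lies in (1, 2); Newton's method refines it to λ ≈ 1.2819. p(41) = 133 and p(42) = -1033 have opposite signs, so a root lies in (41, 42); Newton's method refines it to λ ≈ 41.1131. p(70) = -1201 and p(71) = 823 have opposite signs, so a root lies in (70, 71); Newton's method refines it to λ ≈ 70.605. Check (Vieta): the three roots sum to 113, matching tr M = 113.
So the eigenvalues of A^T A are ≈ 1.2819, 41.1131, 70.605 (all ≥ 0, as they must be for A^T A). The largest is λ_max ≈ 70.605, hence ||A||_2 = sqrt(λ_max) ≈ 8.4027.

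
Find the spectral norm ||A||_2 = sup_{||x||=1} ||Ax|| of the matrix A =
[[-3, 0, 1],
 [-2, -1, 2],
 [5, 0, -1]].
||A||_2 ≈ 6.4927 (= sqrt(largest eigenvalue of A^T A))

||A||_2 = sigma_max(A) = sqrt(lambda_max(A^T A)). Form the symmetric matrix M = A^T A =
[[38, 2, -12],
 [2, 1, -2],
 [-12, -2, 6]].
Its characteristic polynomial (trace, sum of principal 2x2 minors, determinant of M give the coefficients) is
  p(λ) = det(λ I - M) = λ^3 - 45λ^2 + 120λ - 4.
No integer candidate from the rational root theorem (±divisors of 4) is a root, so the roots are irrational. The cubic discriminant is Δ = 21178368 > 0, so there are three distinct real roots. p(0) = -4 and p(1) = 72 have opposite signs, so a root lies in (0, 1); Newton's method refines it to λ ≈ 0.0338. p(2) = 64 and p(3) = -22 have opposite signs, so a root lies in (2, 3); Newton's method refines it to λ ≈ 2.8106. p(42) = -256 and p(43) = 1458 have opposite signs, so a root lies in (42, 43); Newton's method refines it to λ ≈ 42.1557. Check (Vieta): the three roots sum to 45, matching tr M = 45.
So the eigenvalues of A^T A are ≈ 0.0338, 2.8106, 42.1557 (all ≥ 0, as they must be for A^T A). The largest is λ_max ≈ 42.1557, hence ||A||_2 = sqrt(λ_max) ≈ 6.4927.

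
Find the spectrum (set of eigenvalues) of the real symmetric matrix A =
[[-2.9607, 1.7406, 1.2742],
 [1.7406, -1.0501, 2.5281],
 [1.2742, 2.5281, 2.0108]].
sigma(A) ≈ {-4, -2, 4}

A is real symmetric, so its spectrum consists of real eigenvalues. Expanding the characteristic polynomial of the displayed matrix gives
  det(λ I - A) = p(λ) = λ^3 + (2)λ^2 + (-16)λ + (-32.0012).
Solving p(λ) = 0 yields eigenvalues ≈ -4, -2, 4. (A is shown rounded to 4 decimals, so these recover the underlying integer eigenvalues to within that precision.)
Verification: the trace of A = -2 equals the sum of eigenvalues -2, and det(A) ≈ 32.0012 matches the eigenvalue product 32.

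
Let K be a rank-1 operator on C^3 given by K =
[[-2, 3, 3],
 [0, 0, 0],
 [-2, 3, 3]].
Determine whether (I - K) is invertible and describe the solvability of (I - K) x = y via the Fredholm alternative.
(I - K) is singular (det(I - K) = 0, i.e. 1 ∈ sigma(K)). (I - K) x = y is solvable iff y ⊥ ker((I - K)^*) = span{(-2, 3, 3)}, i.e. iff -2y_1 + 3y_2 + 3y_3 = 0. When solvable, the solutions are x = y + c·(1, 0, 1), c arbitrary (ker(I - K) = span{(1, 0, 1)}, dimension 1).

K has rank 1, so it is an outer product K = u v^T: every row of K is a multiple of one row vector. Reading off the entries, u = (1, 0, 1) and v = (-2, 3, 3) (row i of K equals u_i·v^T). A rank-one matrix u v^T satisfies K u = u (v·u) and kills the (2)-dimensional subspace v^⊥, so its characteristic polynomial is lambda^2 (lambda - v·u) with v·u = tr K = 1. Hence the eigenvalues of I - K are 1 (multiplicity 2) and 1 - (1) = 0, so det(I - K) = 0. (Direct check: I - K =
[[3, -3, -3],
 [0, 1, 0],
 [2, -3, -2]]
has determinant 0.) So 1 is an eigenvalue of K and (I - K) is not invertible. The finite-dimensional Fredholm alternative says: either (I - K) is invertible, or ker(I - K) ≠ {0} and then range(I - K) = ker((I - K)^*)^⊥, with dim ker(I - K) = dim ker((I - K)^*). We are in the second case, so we need both kernels. Kernel of I - K: (I - K) u = u - u (v·u) = u - u = 0, so ker(I - K) = span{u} = span{(1, 0, 1)} (it is exactly 1-dimensional because rank(I - K) = 2). Kernel of the adjoint: K is real, so (I - K)^* = I - K^T = I - v u^T, and (I - v u^T) v = v - v (u·v) = 0; hence ker((I - K)^*) = span{v} = span{(-2, 3, 3)}. Therefore (I - K) x = y is solvable iff <y, v> = 0, i.e. iff -2y_1 + 3y_2 + 3y_3 = 0. When this holds, K y = u (v·y) = 0, so (I - K) y = y and x = y is a particular solution; the full solution set is the line x = y + c·u = y + c·(1, 0, 1), c ∈ C.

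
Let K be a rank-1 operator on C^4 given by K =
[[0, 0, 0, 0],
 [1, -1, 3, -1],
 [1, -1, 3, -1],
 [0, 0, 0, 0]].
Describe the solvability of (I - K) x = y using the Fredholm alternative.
(I - K) is invertible (det(I - K) = -1 ≠ 0), so for every y in C^4 the equation (I - K) x = y has a unique solution.

K has rank 1, so it is an outer product K = u v^T: every row of K is a multiple of one row vector. Reading off the entries, u = (0, 1, 1, 0) and v = (1, -1, 3, -1) (row i of K equals u_i·v^T). A rank-one matrix u v^T satisfies K u = u (v·u) and kills the (3)-dimensional subspace v^⊥, so its characteristic polynomial is lambda^3 (lambda - v·u) with v·u = tr K = 2. Hence the eigenvalues of I - K are 1 (multiplicity 3) and 1 - (2) = -1, so det(I - K) = -1. (Direct check: I - K =
[[1, 0, 0, 0],
 [-1, 2, -3, 1],
 [-1, 1, -2, 1],
 [0, 0, 0, 1]]
has determinant -1.) The finite-dimensional Fredholm alternative says: either (I - K) is invertible, or ker(I - K) ≠ {0} and then range(I - K) = ker((I - K)^*)^⊥, with dim ker(I - K) = dim ker((I - K)^*). Since det(I - K) ≠ 0, 1 is not an eigenvalue of K and ker(I - K) = {0}, so we are in the first case: for every y there is a unique x = (I - K)^(-1) y. Explicitly, by the Sherman–Morrison formula, (I - u v^T)^(-1) = I + u v^T/(1 - v·u), i.e. (I - K)^(-1) = I - K.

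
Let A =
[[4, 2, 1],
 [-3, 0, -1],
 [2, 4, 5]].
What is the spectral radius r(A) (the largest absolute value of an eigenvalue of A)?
r(A) = sqrt(10) ≈ 3.1623

The eigenvalues of A are the roots of its characteristic polynomial. With M = A (coefficients from the trace, the sum of principal 2x2 minors, and det A):
  p(λ) = det(λ I - M) = λ^3 - 9λ^2 + 28λ - 30.
By the rational root theorem any rational root is an integer divisor of 30. Testing λ = 3: p(3) = 27 - 81 + 84 - 30 = 0, so λ = 3 is a root. Dividing out (λ - 3) leaves p(λ) = (λ - 3)(λ^2 - 6λ + 10). For λ^2 - 6λ + 10 the discriminant is -4. It is negative, so the roots are the complex-conjugate pair λ = 3 ± (sqrt(4)/2) i ≈ 3 ± 1i. For a conjugate pair the product of the roots equals the constant term, so |λ|^2 = 10 and |λ| = sqrt(10) ≈ 3.1623.
Thus the eigenvalues (to 4 decimals) are 3 ± 1i (modulus 3.1623); 3 (modulus 3). The spectral radius is the largest modulus: r(A) = sqrt(10) ≈ 3.1623. (Cross-check: r(A) ≤ ||A||_2 ≈ 7.8852; equality holds whenever A is normal, though it can also hold for some non-normal A.)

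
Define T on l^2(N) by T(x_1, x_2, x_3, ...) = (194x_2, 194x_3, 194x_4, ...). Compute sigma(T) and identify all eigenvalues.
sigma(T) = closed disk {z in C : |z| ≤ 194}; sigma_p(T) = open disk {z in C : |z| < 194}

Note T = 194·V where V is the unit left shift (V x)_k = x_{k+1}; so sigma(T) = 194·sigma(V) and ||T|| = 194||V||. ||T x||^2 = 37636sum_{k≥2} |x_k|^2 ≤ 37636||x||^2, with equality on {x : x_1 = 0}, so ||T|| = 194. For any lambda with |lambda| < 194, set r = lambda/194 (|r| < 1); the vector x = (1, r, r^2, ...) is in l^2 and satisfies T x = 194(r, r^2, ...) = lambda x, so lambda is an eigenvalue. On the boundary |lambda| = 194 the geometric series diverges, so no l^2 eigenvector exists, but these lambda lie in the approximate point spectrum. Hence sigma(T) is the closed disk of radius 194 and sigma_p(T) is the open disk.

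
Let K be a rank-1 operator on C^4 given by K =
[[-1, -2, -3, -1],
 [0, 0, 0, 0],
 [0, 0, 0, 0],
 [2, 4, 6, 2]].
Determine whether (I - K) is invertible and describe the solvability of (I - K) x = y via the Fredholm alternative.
(I - K) is singular (det(I - K) = 0, i.e. 1 ∈ sigma(K)). (I - K) x = y is solvable iff y ⊥ ker((I - K)^*) = span{(-1, -2, -3, -1)}, i.e. iff -y_1 - 2y_2 - 3y_3 - y_4 = 0. When solvable, the solutions are x = y + c·(1, 0, 0, -2), c arbitrary (ker(I - K) = span{(1, 0, 0, -2)}, dimension 1).

K has rank 1, so it is an outer product K = u v^T: every row of K is a multiple of one row vector. Reading off the entries, u = (1, 0, 0, -2) and v = (-1, -2, -3, -1) (row i of K equals u_i·v^T). A rank-one matrix u v^T satisfies K u = u (v·u) and kills the (3)-dimensional subspace v^⊥, so its characteristic polynomial is lambda^3 (lambda - v·u) with v·u = tr K = 1. Hence the eigenvalues of I - K are 1 (multiplicity 3) and 1 - (1) = 0, so det(I - K) = 0. (Direct check: I - K =
[[2, 2, 3, 1],
 [0, 1, 0, 0],
 [0, 0, 1, 0],
 [-2, -4, -6, -1]]
has determinant 0.) So 1 is an eigenvalue of K and (I - K) is not invertible. The finite-dimensional Fredholm alternative says: either (I - K) is invertible, or ker(I - K) ≠ {0} and then range(I - K) = ker((I - K)^*)^⊥, with dim ker(I - K) = dim ker((I - K)^*). We are in the second case, so we need both kernels. Kernel of I - K: (I - K) u = u - u (v·u) = u - u = 0, so ker(I - K) = span{u} = span{(1, 0, 0, -2)} (it is exactly 1-dimensional because rank(I - K) = 3). Kernel of the adjoint: K is real, so (I - K)^* = I - K^T = I - v u^T, and (I - v u^T) v = v - v (u·v) = 0; hence ker((I - K)^*) = span{v} = span{(-1, -2, -3, -1)}. Therefore (I - K) x = y is solvable iff <y, v> = 0, i.e. iff -y_1 - 2y_2 - 3y_3 - y_4 = 0. When this holds, K y = u (v·y) = 0, so (I - K) y = y and x = y is a particular solution; the full solution set is the line x = y + c·u = y + c·(1, 0, 0, -2), c ∈ C.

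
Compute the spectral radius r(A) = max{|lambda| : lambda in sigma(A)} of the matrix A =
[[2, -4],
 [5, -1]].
r(A) = sqrt(18) ≈ 4.2426

The eigenvalues of A are the roots of its characteristic polynomial. With M = A (coefficients from the trace and determinant):
  p(λ) = det(λ I - M) = λ^2 - λ + 18.
For λ^2 - λ + 18 the discriminant is -71. It is negative, so the roots are the complex-conjugate pair λ = 1/2 ± (sqrt(71)/2) i ≈ 0.5 ± 4.2131i. For a conjugate pair the product of the roots equals the constant term, so |λ|^2 = 18 and |λ| = sqrt(18) ≈ 4.2426.
Thus the eigenvalues (to 4 decimals) are 0.5 ± 4.2131i (modulus 4.2426). The spectral radius is the largest modulus: r(A) = sqrt(18) ≈ 4.2426. (Cross-check: r(A) ≤ ||A||_2 ≈ 6.1088; equality holds whenever A is normal, though it can also hold for some non-normal A.)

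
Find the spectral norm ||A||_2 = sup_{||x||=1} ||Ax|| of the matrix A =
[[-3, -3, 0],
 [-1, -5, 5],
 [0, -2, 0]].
||A||_2 ≈ 7.8267 (= sqrt(largest eigenvalue of A^T A))

||A||_2 = sigma_max(A) = sqrt(lambda_max(A^T A)). Form the symmetric matrix M = A^T A =
[[10, 14, -5],
 [14, 38, -25],
 [-5, -25, 25]].
Its characteristic polynomial (trace, sum of principal 2x2 minors, determinant of M give the coefficients) is
  p(λ) = det(λ I - M) = λ^3 - 73λ^2 + 734λ - 900.
No integer candidate from the rational root theorem (±divisors of 900) is a root, so the roots are irrational. The cubic discriminant is Δ = 734940308 > 0, so there are three distinct real roots. p(1) = -238 and p(2) = 284 have opposite signs, so a root lies in (1, 2); Newton's method refines it to λ ≈ 1.4239. p(10) = 140 and p(11) = -328 have opposite signs, so a root lies in (10, 11); Newton's method refines it to λ ≈ 10.3185. p(61) = -778 and p(62) = 2324 have opposite signs, so a root lies in (61, 62); Newton's method refines it to λ ≈ 61.2577. Check (Vieta): the three roots sum to 73, matching tr M = 73.
So the eigenvalues of A^T A are ≈ 1.4239, 10.3185, 61.2577 (all ≥ 0, as they must be for A^T A). The largest is λ_max ≈ 61.2577, hence ||A||_2 = sqrt(λ_max) ≈ 7.8267.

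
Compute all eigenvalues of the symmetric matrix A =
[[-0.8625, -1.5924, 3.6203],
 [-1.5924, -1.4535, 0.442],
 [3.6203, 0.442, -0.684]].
sigma(A) ≈ {-5, -1, 3}

A is real symmetric, so its spectrum consists of real eigenvalues. Expanding the characteristic polynomial of the displayed matrix gives
  det(λ I - A) = p(λ) = λ^3 + (3)λ^2 + (-13)λ + (-15).
Solving p(λ) = 0 yields eigenvalues ≈ -5, -1, 3. (A is shown rounded to 4 decimals, so these recover the underlying integer eigenvalues to within that precision.)
Verification: the trace of A = -3 equals the sum of eigenvalues -3, and det(A) ≈ 14.9996 matches the eigenvalue product 15.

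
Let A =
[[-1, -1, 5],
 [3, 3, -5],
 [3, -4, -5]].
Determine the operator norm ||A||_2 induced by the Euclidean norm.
||A||_2 ≈ 9.583 (= sqrt(largest eigenvalue of A^T A))

||A||_2 = sigma_max(A) = sqrt(lambda_max(A^T A)). Form the symmetric matrix M = A^T A =
[[19, -2, -35],
 [-2, 26, 0],
 [-35, 0, 75]].
Its characteristic polynomial (trace, sum of principal 2x2 minors, determinant of M give the coefficients) is
  p(λ) = det(λ I - M) = λ^3 - 120λ^2 + 2640λ - 4900.
No integer candidate from the rational root theorem (±divisors of 4900) is a root, so the roots are irrational. The cubic discriminant is Δ = 20187954000 > 0, so there are three distinct real roots. p(2) = -92 and p(3) = 1967 have opposite signs, so a root lies in (2, 3); Newton's method refines it to λ ≈ 2.0425. p(26) = 196 and p(27) = -1417 have opposite signs, so a root lies in (26, 27); Newton's method refines it to λ ≈ 26.1243. p(91) = -4809 and p(92) = 988 have opposite signs, so a root lies in (91, 92); Newton's method refines it to λ ≈ 91.8333. Check (Vieta): the three roots sum to 120, matching tr M = 120.
So the eigenvalues of A^T A are ≈ 2.0425, 26.1243, 91.8333 (all ≥ 0, as they must be for A^T A). The largest is λ_max ≈ 91.8333, hence ||A||_2 = sqrt(λ_max) ≈ 9.583.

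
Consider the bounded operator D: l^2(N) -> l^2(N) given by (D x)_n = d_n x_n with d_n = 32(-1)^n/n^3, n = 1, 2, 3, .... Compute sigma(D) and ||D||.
sigma(D) = {32(-1)^n/n^3 : n ≥ 1} ∪ {0}; ||D|| = 32

A bounded diagonal operator on l^2 with diagonal entries d_n has spectrum equal to the closure of {d_n : n ≥ 1}: every d_n is an eigenvalue (with eigenvector e_n), so {d_n} ⊂ sigma(D); the spectrum is closed, so its closure is too; and for lambda not in the closure, (D - lambda I) has bounded inverse (the diagonal entries 1/(d_n - lambda) are bounded). For our sequence d_n = 32(-1)^n/n^3, n = 1, 2, 3, ...:
  - {d_n} = {32(-1)^n/n^3 : n ≥ 1}; the only limit point is 0
  - closure = {32(-1)^n/n^3 : n ≥ 1} ∪ {0}
For the norm: a diagonal operator has ||D|| = sup_n |d_n|. Here |d_n| = 32/n^3 is decreasing, so sup_n |d_n| = |d_1| = 32. So ||D|| = 32.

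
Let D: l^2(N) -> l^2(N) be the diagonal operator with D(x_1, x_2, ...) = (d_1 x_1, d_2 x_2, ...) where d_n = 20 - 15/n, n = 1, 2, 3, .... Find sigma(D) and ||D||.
sigma(D) = {20 - 15/n : n ≥ 1} ∪ {20}; ||D|| = 20

A bounded diagonal operator on l^2 with diagonal entries d_n has spectrum equal to the closure of {d_n : n ≥ 1}: every d_n is an eigenvalue (with eigenvector e_n), so {d_n} ⊂ sigma(D); the spectrum is closed, so its closure is too; and for lambda not in the closure, (D - lambda I) has bounded inverse (the diagonal entries 1/(d_n - lambda) are bounded). For our sequence d_n = 20 - 15/n, n = 1, 2, 3, ...:
  - {d_n} = {20 - 15/n : n ≥ 1}; the only limit point is 20
  - closure = {20 - 15/n : n ≥ 1} ∪ {20}
For the norm: a diagonal operator has ||D|| = sup_n |d_n|. Here d_n = 20 - 15/n increases monotonically from d_1 = 5 toward 20, with all terms in [5, 20); so sup_n |d_n| = 20 (the supremum is the limit, not attained). So ||D|| = 20.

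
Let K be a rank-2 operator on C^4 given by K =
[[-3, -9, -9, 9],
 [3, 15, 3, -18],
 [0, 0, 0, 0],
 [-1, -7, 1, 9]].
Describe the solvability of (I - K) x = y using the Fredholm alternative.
(I - K) is invertible (det(I - K) = -47 ≠ 0), so for every y in C^4 the equation (I - K) x = y has a unique solution.

K has rank 2 and factors as K = U V^T = u1 v1^T + u2 v2^T with u1 = (-3, 3, 0, -1), v1 = (1, 3, 3, -3), u2 = (0, -3, 0, 2), v2 = (0, -2, 2, 3) (multiplying out reproduces the displayed K). The nonzero eigenvalues of U V^T coincide with those of the 2 x 2 matrix G = V^T U = [[v1·u1, v1·u2], [v2·u1, v2·u2]] = [[9, -15], [-9, 12]], and by the Sylvester determinant identity det(I_4 - U V^T) = det(I_2 - V^T U) = det([[-8, 15], [9, -11]]) = (-8)(-11) - (15)(9) = -47. (Direct check: I - K =
[[4, 9, 9, -9],
 [-3, -14, -3, 18],
 [0, 0, 1, 0],
 [1, 7, -1, -8]]
has determinant -47.) The finite-dimensional Fredholm alternative says: either (I - K) is invertible, or ker(I - K) ≠ {0} and then range(I - K) = ker((I - K)^*)^⊥, with dim ker(I - K) = dim ker((I - K)^*). Since det(I - K) ≠ 0, 1 is not an eigenvalue of K and ker(I - K) = {0}, so we are in the first case: for every y there is a unique x = (I - K)^(-1) y. (Explicitly, by the Woodbury identity, (I - U V^T)^(-1) = I + U (I_2 - G)^(-1) V^T.)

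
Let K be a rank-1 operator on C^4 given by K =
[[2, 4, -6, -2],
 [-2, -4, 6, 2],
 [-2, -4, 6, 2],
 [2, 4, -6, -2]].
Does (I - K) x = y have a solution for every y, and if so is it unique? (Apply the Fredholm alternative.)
(I - K) is invertible (det(I - K) = -1 ≠ 0), so for every y in C^4 the equation (I - K) x = y has a unique solution.

K has rank 1, so it is an outer product K = u v^T: every row of K is a multiple of one row vector. Reading off the entries, u = (-2, 2, 2, -2) and v = (-1, -2, 3, 1) (row i of K equals u_i·v^T). A rank-one matrix u v^T satisfies K u = u (v·u) and kills the (3)-dimensional subspace v^⊥, so its characteristic polynomial is lambda^3 (lambda - v·u) with v·u = tr K = 2. Hence the eigenvalues of I - K are 1 (multiplicity 3) and 1 - (2) = -1, so det(I - K) = -1. (Direct check: I - K =
[[-1, -4, 6, 2],
 [2, 5, -6, -2],
 [2, 4, -5, -2],
 [-2, -4, 6, 3]]
has determinant -1.) The finite-dimensional Fredholm alternative says: either (I - K) is invertible, or ker(I - K) ≠ {0} and then range(I - K) = ker((I - K)^*)^⊥, with dim ker(I - K) = dim ker((I - K)^*). Since det(I - K) ≠ 0, 1 is not an eigenvalue of K and ker(I - K) = {0}, so we are in the first case: for every y there is a unique x = (I - K)^(-1) y. Explicitly, by the Sherman–Morrison formula, (I - u v^T)^(-1) = I + u v^T/(1 - v·u), i.e. (I - K)^(-1) = I - K.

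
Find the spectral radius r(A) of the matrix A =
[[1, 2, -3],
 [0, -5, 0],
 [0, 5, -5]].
r(A) = 5

The eigenvalues of A are the roots of its characteristic polynomial. With M = A (coefficients from the trace, the sum of principal 2x2 minors, and det A):
  p(λ) = det(λ I - M) = λ^3 + 9λ^2 + 15λ - 25.
By the rational root theorem any rational root is an integer divisor of 25. Testing λ = -5: p(-5) = -125 + 225 - 75 - 25 = 0, so λ = -5 is a root. Dividing out (λ + 5) leaves p(λ) = (λ + 5)(λ^2 + 4λ - 5). For λ^2 + 4λ - 5 the discriminant is 36. It is a perfect square (6^2), so the roots are rational: λ = (-4 ± 6)/2 = 1, -5.
Thus the eigenvalues (to 4 decimals) are 1 (modulus 1); -5 (modulus 5). The spectral radius is the largest modulus: r(A) = 5. (Cross-check: r(A) ≤ ||A||_2 ≈ 8.7592; equality holds whenever A is normal, though it can also hold for some non-normal A.)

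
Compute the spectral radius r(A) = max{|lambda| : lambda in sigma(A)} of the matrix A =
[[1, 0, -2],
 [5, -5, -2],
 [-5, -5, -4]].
r(A) ≈ 7.0742

The eigenvalues of A are the roots of its characteristic polynomial. With M = A (coefficients from the trace, the sum of principal 2x2 minors, and det A):
  p(λ) = det(λ I - M) = λ^3 + 8λ^2 - 9λ - 110.
No integer candidate from the rational root theorem (±divisors of 110) is a root, so the roots are irrational. The cubic discriminant is Δ = 49240 > 0, so there are three distinct real roots. p(-8) = -38 and p(-7) = 2 have opposite signs, so a root lies in (-8, -7); Newton's method refines it to λ ≈ -7.0742. p(-5) = 10 and p(-4) = -10 have opposite signs, so a root lies in (-5, -4); Newton's method refines it to λ ≈ -4.4333. p(3) = -38 and p(4) = 46 have opposite signs, so a root lies in (3, 4); Newton's method refines it to λ ≈ 3.5075. Check (Vieta): the three roots sum to -8, matching tr M = -8.
Thus the eigenvalues (to 4 decimals) are -7.0742 (modulus 7.0742); -4.4333 (modulus 4.4333); 3.5075 (modulus 3.5075). The spectral radius is the largest modulus: r(A) ≈ 7.0742. (Cross-check: r(A) ≤ ||A||_2 ≈ 8.4088; equality holds whenever A is normal, though it can also hold for some non-normal A.)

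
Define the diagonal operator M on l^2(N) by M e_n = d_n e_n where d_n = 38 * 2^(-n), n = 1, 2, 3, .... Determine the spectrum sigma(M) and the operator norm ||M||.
sigma(M) = {38 * 2^(-n) : n ≥ 1} ∪ {0}; ||M|| = 19

A bounded diagonal operator on l^2 with diagonal entries d_n has spectrum equal to the closure of {d_n : n ≥ 1}: every d_n is an eigenvalue (with eigenvector e_n), so {d_n} ⊂ sigma(M); the spectrum is closed, so its closure is too; and for lambda not in the closure, (M - lambda I) has bounded inverse (the diagonal entries 1/(d_n - lambda) are bounded). For our sequence d_n = 38 * 2^(-n), n = 1, 2, 3, ...:
  - {d_n} = {38 * 2^(-n) : n ≥ 1}; the only limit point is 0
  - closure = {38 * 2^(-n) : n ≥ 1} ∪ {0}
For the norm: a diagonal operator has ||M|| = sup_n |d_n|. Here d_n = 38 * 2^(-n) is positive and decreasing, so sup_n |d_n| = d_1 = 38/2 = 19. So ||M|| = 19.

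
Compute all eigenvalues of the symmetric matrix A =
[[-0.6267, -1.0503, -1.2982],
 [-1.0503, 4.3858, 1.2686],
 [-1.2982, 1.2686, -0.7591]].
sigma(A) ≈ {-2, 0, 5}

A is real symmetric, so its spectrum consists of real eigenvalues. Expanding the characteristic polynomial of the displayed matrix gives
  det(λ I - A) = p(λ) = λ^3 + (-3)λ^2 + (-10)λ + (0).
Solving p(λ) = 0 yields eigenvalues ≈ -2, 0, 5. (A is shown rounded to 4 decimals, so these recover the underlying integer eigenvalues to within that precision.)
Verification: the trace of A = 3 equals the sum of eigenvalues 3, and det(A) ≈ 0.0004 matches the eigenvalue product 0.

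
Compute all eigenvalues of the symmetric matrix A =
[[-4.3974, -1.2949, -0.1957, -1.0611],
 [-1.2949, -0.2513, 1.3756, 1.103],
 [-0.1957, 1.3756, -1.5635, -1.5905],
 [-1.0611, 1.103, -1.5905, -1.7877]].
sigma(A) ≈ {-5, -4, 0, 1}

A is real symmetric, so its spectrum consists of real eigenvalues. Expanding the characteristic polynomial of the displayed matrix gives
  det(λ I - A) = p(λ) = λ^4 + (8)λ^3 + (11)λ^2 + (-20)λ + (0.0016).
Solving p(λ) = 0 yields eigenvalues ≈ -5, -4, 0, 1. (A is shown rounded to 4 decimals, so these recover the underlying integer eigenvalues to within that precision.)
Verification: the trace of A = -8 equals the sum of eigenvalues -8, and det(A) ≈ 0.0016 matches the eigenvalue product 0.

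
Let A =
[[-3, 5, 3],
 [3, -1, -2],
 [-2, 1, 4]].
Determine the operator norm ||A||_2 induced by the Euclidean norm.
||A||_2 ≈ 8.2965 (= sqrt(largest eigenvalue of A^T A))

||A||_2 = sigma_max(A) = sqrt(lambda_max(A^T A)). Form the symmetric matrix M = A^T A =
[[22, -20, -23],
 [-20, 27, 21],
 [-23, 21, 29]].
Its characteristic polynomial (trace, sum of principal 2x2 minors, determinant of M give the coefficients) is
  p(λ) = det(λ I - M) = λ^3 - 78λ^2 + 645λ - 961.
No integer candidate from the rational root theorem (±divisors of 961) is a root, so the roots are irrational. The cubic discriminant is Δ = 478901025 > 0, so there are three distinct real roots. p(1) = -393 and p(2) = 25 have opposite signs, so a root lies in (1, 2); Newton's method refines it to λ ≈ 1.9286. p(7) = 75 and p(8) = -281 have opposite signs, so a root lies in (7, 8); Newton's method refines it to λ ≈ 7.2392. p(68) = -3341 and p(69) = 695 have opposite signs, so a root lies in (68, 69); Newton's method refines it to λ ≈ 68.8322. Check (Vieta): the three roots sum to 78, matching tr M = 78.
So the eigenvalues of A^T A are ≈ 1.9286, 7.2392, 68.8322 (all ≥ 0, as they must be for A^T A). The largest is λ_max ≈ 68.8322, hence ||A||_2 = sqrt(λ_max) ≈ 8.2965.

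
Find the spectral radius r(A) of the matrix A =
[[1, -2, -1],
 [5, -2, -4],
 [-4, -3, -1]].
r(A) ≈ 4.7549

The eigenvalues of A are the roots of its characteristic polynomial. With M = A (coefficients from the trace, the sum of principal 2x2 minors, and det A):
  p(λ) = det(λ I - M) = λ^3 + 2λ^2 - 7λ + 29.
No integer candidate from the rational root theorem (±divisors of 29) is a root, so the roots are irrational. The cubic discriminant is Δ = -29375 < 0, so there is one real root and a complex-conjugate pair. p(-5) = -11 and p(-4) = 25 have opposite signs, so a root lies in (-5, -4); Newton's method refines it to λ ≈ -4.7549. Dividing out (λ - (-4.7549)) leaves approximately λ^2 - 2.7549λ + 6.099. For λ^2 - 2.7549λ + 6.099 the discriminant is -16.8068. It is negative, so the remaining roots are the complex-conjugate pair λ ≈ 1.3774 ± 2.0498i. Their product equals the constant term, so |λ|^2 ≈ 6.099 and |λ| ≈ 2.4696.
Thus the eigenvalues (to 4 decimals) are -4.7549 (modulus 4.7549); 1.3774 ± 2.0498i (modulus 2.4696). The spectral radius is the largest modulus: r(A) ≈ 4.7549. (Cross-check: r(A) ≤ ||A||_2 ≈ 7.2065; equality holds whenever A is normal, though it can also hold for some non-normal A.)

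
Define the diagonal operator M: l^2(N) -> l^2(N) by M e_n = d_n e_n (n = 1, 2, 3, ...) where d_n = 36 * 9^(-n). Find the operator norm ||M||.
||M|| = 4 (attained at n = 1)

For M diagonal, ||M|| = sup_n |d_n|. The sequence d_n = 36 * 9^(-n) is positive and strictly decreasing (ratio 9^(-1) < 1), so the supremum is d_1 = 36/9 = 4. Hence ||M|| = 4.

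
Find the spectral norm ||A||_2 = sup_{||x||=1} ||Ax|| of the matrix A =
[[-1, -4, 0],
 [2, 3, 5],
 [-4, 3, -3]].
||A||_2 ≈ 7.157 (= sqrt(largest eigenvalue of A^T A))

||A||_2 = sigma_max(A) = sqrt(lambda_max(A^T A)). Form the symmetric matrix M = A^T A =
[[21, -2, 22],
 [-2, 34, 6],
 [22, 6, 34]].
Its characteristic polynomial (trace, sum of principal 2x2 minors, determinant of M give the coefficients) is
  p(λ) = det(λ I - M) = λ^3 - 89λ^2 + 2060λ - 6400.
No integer candidate from the rational root theorem (±divisors of 6400) is a root, so the roots are irrational. The cubic discriminant is Δ = 613933200 > 0, so there are three distinct real roots. p(3) = -994 and p(4) = 480 have opposite signs, so a root lies in (3, 4); Newton's method refines it to λ ≈ 3.6625. p(34) = 60 and p(35) = -450 have opposite signs, so a root lies in (34, 35); Newton's method refines it to λ ≈ 34.1148. p(51) = -178 and p(52) = 672 have opposite signs, so a root lies in (51, 52); Newton's method refines it to λ ≈ 51.2227. Check (Vieta): the three roots sum to 89, matching tr M = 89.
So the eigenvalues of A^T A are ≈ 3.6625, 34.1148, 51.2227 (all ≥ 0, as they must be for A^T A). The largest is λ_max ≈ 51.2227, hence ||A||_2 = sqrt(λ_max) ≈ 7.157.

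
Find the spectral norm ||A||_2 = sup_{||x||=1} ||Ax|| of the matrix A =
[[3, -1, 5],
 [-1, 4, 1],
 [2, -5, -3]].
||A||_2 ≈ 7.4275 (= sqrt(largest eigenvalue of A^T A))

||A||_2 = sigma_max(A) = sqrt(lambda_max(A^T A)). Form the symmetric matrix M = A^T A =
[[14, -17, 8],
 [-17, 42, 14],
 [8, 14, 35]].
Its characteristic polynomial (trace, sum of principal 2x2 minors, determinant of M give the coefficients) is
  p(λ) = det(λ I - M) = λ^3 - 91λ^2 + 1999λ - 1225.
No integer candidate from the rational root theorem (±divisors of 1225) is a root, so the roots are irrational. The cubic discriminant is Δ = 1416938960 > 0, so there are three distinct real roots. p(0) = -1225 and p(1) = 684 have opposite signs, so a root lies in (0, 1); Newton's method refines it to λ ≈ 0.6308. p(35) = 140 and p(36) = -541 have opposite signs, so a root lies in (35, 36); Newton's method refines it to λ ≈ 35.202. p(55) = -180 and p(56) = 959 have opposite signs, so a root lies in (55, 56); Newton's method refines it to λ ≈ 55.1672. Check (Vieta): the three roots sum to 91, matching tr M = 91.
So the eigenvalues of A^T A are ≈ 0.6308, 35.202, 55.1672 (all ≥ 0, as they must be for A^T A). The largest is λ_max ≈ 55.1672, hence ||A||_2 = sqrt(λ_max) ≈ 7.4275.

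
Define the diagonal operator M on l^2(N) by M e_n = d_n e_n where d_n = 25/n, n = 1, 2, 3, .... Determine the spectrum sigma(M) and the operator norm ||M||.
sigma(M) = {25/n : n ≥ 1} ∪ {0}; ||M|| = 25

A bounded diagonal operator on l^2 with diagonal entries d_n has spectrum equal to the closure of {d_n : n ≥ 1}: every d_n is an eigenvalue (with eigenvector e_n), so {d_n} ⊂ sigma(M); the spectrum is closed, so its closure is too; and for lambda not in the closure, (M - lambda I) has bounded inverse (the diagonal entries 1/(d_n - lambda) are bounded). For our sequence d_n = 25/n, n = 1, 2, 3, ...:
  - {d_n} = {25/n : n ≥ 1}; the only limit point is 0
  - closure = {25/n : n ≥ 1} ∪ {0}
For the norm: a diagonal operator has ||M|| = sup_n |d_n|. Here d_n = 25/n is positive and decreasing, so sup_n |d_n| = d_1 = 25. So ||M|| = 25.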